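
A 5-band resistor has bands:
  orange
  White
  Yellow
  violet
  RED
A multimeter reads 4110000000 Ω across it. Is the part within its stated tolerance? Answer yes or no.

no

Orange → 3 (first significant figure)
White → 9 (second significant figure)
Yellow → 4 (third significant figure)
Violet → ×10^7 multiplier
Red → ±2% tolerance
394 × 10000000 = 3940000000 Ω
Allowed range: 3861200000 Ω to 4018800000 Ω.
4110000000 Ω lies outside that range.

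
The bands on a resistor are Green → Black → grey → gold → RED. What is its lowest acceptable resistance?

Green → 5 (first significant figure)
Black → 0 (second significant figure)
Grey → 8 (third significant figure)
Gold → ×0.1 multiplier
Red → ±2% tolerance
508 × 0.1 = 50.8 Ω
Lowest = 50.8 × (1 − 2/100) = 49.784 Ω.

49.784 Ω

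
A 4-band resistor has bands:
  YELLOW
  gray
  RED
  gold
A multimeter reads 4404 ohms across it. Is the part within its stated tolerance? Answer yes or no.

Yellow → 4 (first significant figure)
Grey → 8 (second significant figure)
Red → ×10^2 multiplier
Gold → ±5% tolerance
48 × 100 = 4800 Ω
Allowed range: 4560 Ω to 5040 Ω.
4404 ohms lies outside that range.

no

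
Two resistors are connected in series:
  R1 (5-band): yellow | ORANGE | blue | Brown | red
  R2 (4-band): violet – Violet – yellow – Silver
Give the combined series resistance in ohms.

R1: yellow, orange, blue → 436; brown ×10 → 4360 Ω.
R2: violet, violet → 77; yellow ×10^4 → 770000 Ω.
Series: 4360 + 770000 = 774360 Ω.

774360 Ω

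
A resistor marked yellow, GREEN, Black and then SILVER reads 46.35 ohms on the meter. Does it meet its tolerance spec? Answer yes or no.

Yellow → 4 (first significant figure)
Green → 5 (second significant figure)
Black → ×1 multiplier
Silver → ±10% tolerance
45 × 1 = 45 Ω
Allowed range: 40.5 Ω to 49.5 Ω.
46.35 ohms lies inside that range.

yes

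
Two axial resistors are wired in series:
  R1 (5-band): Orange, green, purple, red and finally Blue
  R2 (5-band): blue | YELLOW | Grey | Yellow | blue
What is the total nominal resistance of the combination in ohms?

6515700 Ω

R1: orange, green, violet → 357; red ×10^2 → 35700 Ω.
R2: blue, yellow, grey → 648; yellow ×10^4 → 6480000 Ω.
Series: 35700 + 6480000 = 6515700 Ω.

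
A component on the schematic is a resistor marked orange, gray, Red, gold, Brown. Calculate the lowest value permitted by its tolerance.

37.818 Ω

Orange → 3 (first significant figure)
Grey → 8 (second significant figure)
Red → 2 (third significant figure)
Gold → ×0.1 multiplier
Brown → ±1% tolerance
382 × 0.1 = 38.2 Ω
Lowest = 38.2 × (1 − 1/100) = 37.818 Ω.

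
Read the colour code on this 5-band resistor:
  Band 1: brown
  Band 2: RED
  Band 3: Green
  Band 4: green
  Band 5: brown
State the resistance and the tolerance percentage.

12500000 Ω ±1%

Brown → 1 (first significant figure)
Red → 2 (second significant figure)
Green → 5 (third significant figure)
Green → ×10^5 multiplier
Brown → ±1% tolerance
125 × 100000 = 12500000 Ω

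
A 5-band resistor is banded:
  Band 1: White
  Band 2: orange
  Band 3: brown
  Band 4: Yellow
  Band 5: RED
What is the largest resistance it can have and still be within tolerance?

9496200 Ω

White → 9 (first significant figure)
Orange → 3 (second significant figure)
Brown → 1 (third significant figure)
Yellow → ×10^4 multiplier
Red → ±2% tolerance
931 × 10000 = 9310000 Ω
Largest = 9310000 × (1 + 2/100) = 9496200 Ω.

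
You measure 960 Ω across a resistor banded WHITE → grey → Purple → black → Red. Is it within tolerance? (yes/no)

no

White → 9 (first significant figure)
Grey → 8 (second significant figure)
Violet → 7 (third significant figure)
Black → ×1 multiplier
Red → ±2% tolerance
987 × 1 = 987 Ω
Allowed range: 967.26 Ω to 1006.74 Ω.
960 Ω lies outside that range.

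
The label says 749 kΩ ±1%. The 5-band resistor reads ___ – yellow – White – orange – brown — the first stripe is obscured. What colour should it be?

violet

749000 Ω = 749 × 10^3.
The first band gives digit 7 of the significand, and 7 is violet.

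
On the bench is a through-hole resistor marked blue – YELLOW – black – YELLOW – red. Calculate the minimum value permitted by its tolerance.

Blue → 6 (first significant figure)
Yellow → 4 (second significant figure)
Black → 0 (third significant figure)
Yellow → ×10^4 multiplier
Red → ±2% tolerance
640 × 10000 = 6400000 Ω
Minimum = 6400000 × (1 − 2/100) = 6272000 Ω.

6272000 Ω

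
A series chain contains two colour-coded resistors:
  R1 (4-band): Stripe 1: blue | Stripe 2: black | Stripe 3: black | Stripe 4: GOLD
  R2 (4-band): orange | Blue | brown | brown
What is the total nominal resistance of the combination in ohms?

R1: blue, black → 60; black ×1 → 60 Ω.
R2: orange, blue → 36; brown ×10 → 360 Ω.
Series: 60 + 360 = 420 Ω.

420 Ω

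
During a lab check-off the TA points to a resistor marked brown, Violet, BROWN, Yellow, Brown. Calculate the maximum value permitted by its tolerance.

1727100 Ω

Brown → 1 (first significant figure)
Violet → 7 (second significant figure)
Brown → 1 (third significant figure)
Yellow → ×10^4 multiplier
Brown → ±1% tolerance
171 × 10000 = 1710000 Ω
Maximum = 1710000 × (1 + 1/100) = 1727100 Ω.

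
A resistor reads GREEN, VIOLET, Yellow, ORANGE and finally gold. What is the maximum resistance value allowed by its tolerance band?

Green → 5 (first significant figure)
Violet → 7 (second significant figure)
Yellow → 4 (third significant figure)
Orange → ×10^3 multiplier
Gold → ±5% tolerance
574 × 1000 = 574000 Ω
Maximum = 574000 × (1 + 5/100) = 602700 Ω.

602700 Ω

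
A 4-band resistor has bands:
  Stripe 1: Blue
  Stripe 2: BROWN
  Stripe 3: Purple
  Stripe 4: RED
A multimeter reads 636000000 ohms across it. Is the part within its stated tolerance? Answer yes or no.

Blue → 6 (first significant figure)
Brown → 1 (second significant figure)
Violet → ×10^7 multiplier
Red → ±2% tolerance
61 × 10000000 = 610000000 Ω
Allowed range: 597800000 Ω to 622200000 Ω.
636000000 ohms lies outside that range.

no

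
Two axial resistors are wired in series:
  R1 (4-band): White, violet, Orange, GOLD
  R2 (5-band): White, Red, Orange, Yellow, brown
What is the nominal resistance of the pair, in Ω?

9327000 Ω

R1: white, violet → 97; orange ×10^3 → 97000 Ω.
R2: white, red, orange → 923; yellow ×10^4 → 9230000 Ω.
Series: 97000 + 9230000 = 9327000 Ω.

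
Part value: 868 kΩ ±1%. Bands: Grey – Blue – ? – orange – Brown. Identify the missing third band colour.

868000 Ω = 868 × 10^3.
The third band gives digit 8 of the significand, and 8 is grey.

grey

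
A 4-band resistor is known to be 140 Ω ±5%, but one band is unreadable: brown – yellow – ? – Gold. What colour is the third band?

140 Ω = 14 × 10^1.
The third band is the multiplier, 10^1, which is brown.

brown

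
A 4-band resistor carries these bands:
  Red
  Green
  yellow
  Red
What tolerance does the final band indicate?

The last band, red, is the tolerance band.
Red corresponds to ±2%.

±2%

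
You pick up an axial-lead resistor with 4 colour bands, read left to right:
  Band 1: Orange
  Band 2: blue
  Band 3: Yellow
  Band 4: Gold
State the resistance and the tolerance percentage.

360000 Ω ±5%

Orange → 3 (first significant figure)
Blue → 6 (second significant figure)
Yellow → ×10^4 multiplier
Gold → ±5% tolerance
36 × 10000 = 360000 Ω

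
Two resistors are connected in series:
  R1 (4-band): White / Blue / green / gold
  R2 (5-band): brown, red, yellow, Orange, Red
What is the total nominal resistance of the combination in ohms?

9724000 Ω

R1: white, blue → 96; green ×10^5 → 9600000 Ω.
R2: brown, red, yellow → 124; orange ×10^3 → 124000 Ω.
Series: 9600000 + 124000 = 9724000 Ω.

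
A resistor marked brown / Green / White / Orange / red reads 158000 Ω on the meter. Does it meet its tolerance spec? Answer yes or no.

yes

Brown → 1 (first significant figure)
Green → 5 (second significant figure)
White → 9 (third significant figure)
Orange → ×10^3 multiplier
Red → ±2% tolerance
159 × 1000 = 159000 Ω
Allowed range: 155820 Ω to 162180 Ω.
158000 Ω lies inside that range.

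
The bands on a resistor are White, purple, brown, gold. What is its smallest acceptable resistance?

921.5 Ω

White → 9 (first significant figure)
Violet → 7 (second significant figure)
Brown → ×10 multiplier
Gold → ±5% tolerance
97 × 10 = 970 Ω
Smallest = 970 × (1 − 5/100) = 921.5 Ω.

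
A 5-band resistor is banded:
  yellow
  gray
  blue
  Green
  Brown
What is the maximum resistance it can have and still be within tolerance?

49086000 Ω

Yellow → 4 (first significant figure)
Grey → 8 (second significant figure)
Blue → 6 (third significant figure)
Green → ×10^5 multiplier
Brown → ±1% tolerance
486 × 100000 = 48600000 Ω
Maximum = 48600000 × (1 + 1/100) = 49086000 Ω.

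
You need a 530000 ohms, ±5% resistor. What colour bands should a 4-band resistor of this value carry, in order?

530000 Ω = 53 × 10^4.
5 → green
3 → orange
Multiplier 10^4 → yellow.
±5% tolerance → gold.

green, orange, yellow, gold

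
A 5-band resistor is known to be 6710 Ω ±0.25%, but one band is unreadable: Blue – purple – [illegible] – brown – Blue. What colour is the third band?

brown

6710 Ω = 671 × 10^1.
The third band gives digit 1 of the significand, and 1 is brown.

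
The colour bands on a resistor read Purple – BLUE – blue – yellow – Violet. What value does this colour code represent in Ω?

7660000 Ω

Violet → 7 (first significant figure)
Blue → 6 (second significant figure)
Blue → 6 (third significant figure)
Yellow → ×10^4 multiplier
766 × 10000 = 7660000 Ω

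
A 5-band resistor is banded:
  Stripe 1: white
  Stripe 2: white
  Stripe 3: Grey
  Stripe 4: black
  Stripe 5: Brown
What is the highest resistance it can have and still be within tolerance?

White → 9 (first significant figure)
White → 9 (second significant figure)
Grey → 8 (third significant figure)
Black → ×1 multiplier
Brown → ±1% tolerance
998 × 1 = 998 Ω
Highest = 998 × (1 + 1/100) = 1007.98 Ω.

1007.98 Ω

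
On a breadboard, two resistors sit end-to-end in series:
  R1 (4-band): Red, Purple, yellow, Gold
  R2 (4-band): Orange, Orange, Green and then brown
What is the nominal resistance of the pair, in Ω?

R1: red, violet → 27; yellow ×10^4 → 270000 Ω.
R2: orange, orange → 33; green ×10^5 → 3300000 Ω.
Series: 270000 + 3300000 = 3570000 Ω.

3570000 Ω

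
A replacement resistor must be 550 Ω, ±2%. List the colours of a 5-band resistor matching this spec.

550 Ω = 550 × 10^0.
5 → green
5 → green
0 → black
Multiplier 10^0 → black.
±2% tolerance → red.

green, green, black, black, red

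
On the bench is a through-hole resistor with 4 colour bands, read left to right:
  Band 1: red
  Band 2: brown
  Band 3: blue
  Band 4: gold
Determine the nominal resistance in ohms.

Red → 2 (first significant figure)
Brown → 1 (second significant figure)
Blue → ×10^6 multiplier
21 × 1000000 = 21000000 Ω

21000000 Ω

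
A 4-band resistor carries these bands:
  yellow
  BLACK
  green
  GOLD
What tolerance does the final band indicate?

±5%

The last band, gold, is the tolerance band.
Gold corresponds to ±5%.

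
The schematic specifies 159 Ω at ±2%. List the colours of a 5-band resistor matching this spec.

159 Ω = 159 × 10^0.
1 → brown
5 → green
9 → white
Multiplier 10^0 → black.
±2% tolerance → red.

brown, green, white, black, red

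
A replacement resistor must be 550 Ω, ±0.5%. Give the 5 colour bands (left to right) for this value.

550 Ω = 550 × 10^0.
5 → green
5 → green
0 → black
Multiplier 10^0 → black.
±0.5% tolerance → green.

green, green, black, black, green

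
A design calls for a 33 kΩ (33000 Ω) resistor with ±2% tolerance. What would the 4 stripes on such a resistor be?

orange, orange, orange, red

33000 Ω = 33 × 10^3.
3 → orange
3 → orange
Multiplier 10^3 → orange.
±2% tolerance → red.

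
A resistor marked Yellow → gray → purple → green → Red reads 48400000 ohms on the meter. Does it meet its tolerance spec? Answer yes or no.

yes

Yellow → 4 (first significant figure)
Grey → 8 (second significant figure)
Violet → 7 (third significant figure)
Green → ×10^5 multiplier
Red → ±2% tolerance
487 × 100000 = 48700000 Ω
Allowed range: 47726000 Ω to 49674000 Ω.
48400000 ohms lies inside that range.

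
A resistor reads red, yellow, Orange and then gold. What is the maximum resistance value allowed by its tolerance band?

Red → 2 (first significant figure)
Yellow → 4 (second significant figure)
Orange → ×10^3 multiplier
Gold → ±5% tolerance
24 × 1000 = 24000 Ω
Maximum = 24000 × (1 + 5/100) = 25200 Ω.

25200 Ω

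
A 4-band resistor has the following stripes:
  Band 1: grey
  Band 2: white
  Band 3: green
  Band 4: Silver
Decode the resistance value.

Grey → 8 (first significant figure)
White → 9 (second significant figure)
Green → ×10^5 multiplier
89 × 100000 = 8900000 Ω

8900000 Ω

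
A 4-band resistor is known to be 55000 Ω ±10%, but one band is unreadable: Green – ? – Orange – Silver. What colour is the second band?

green

55000 Ω = 55 × 10^3.
The second band gives digit 5 of the significand, and 5 is green.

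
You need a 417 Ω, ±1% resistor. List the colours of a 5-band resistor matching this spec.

417 Ω = 417 × 10^0.
4 → yellow
1 → brown
7 → violet
Multiplier 10^0 → black.
±1% tolerance → brown.

yellow, brown, violet, black, brown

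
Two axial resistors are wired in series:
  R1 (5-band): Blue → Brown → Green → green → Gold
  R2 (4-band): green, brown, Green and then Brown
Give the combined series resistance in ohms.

66600000 Ω

R1: blue, brown, green → 615; green ×10^5 → 61500000 Ω.
R2: green, brown → 51; green ×10^5 → 5100000 Ω.
Series: 61500000 + 5100000 = 66600000 Ω.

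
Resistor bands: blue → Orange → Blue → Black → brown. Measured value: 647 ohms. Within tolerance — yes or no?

Blue → 6 (first significant figure)
Orange → 3 (second significant figure)
Blue → 6 (third significant figure)
Black → ×1 multiplier
Brown → ±1% tolerance
636 × 1 = 636 Ω
Allowed range: 629.64 Ω to 642.36 Ω.
647 ohms lies outside that range.

no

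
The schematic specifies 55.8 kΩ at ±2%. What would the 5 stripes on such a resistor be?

green, green, grey, red, red

55800 Ω = 558 × 10^2.
5 → green
5 → green
8 → grey
Multiplier 10^2 → red.
±2% tolerance → red.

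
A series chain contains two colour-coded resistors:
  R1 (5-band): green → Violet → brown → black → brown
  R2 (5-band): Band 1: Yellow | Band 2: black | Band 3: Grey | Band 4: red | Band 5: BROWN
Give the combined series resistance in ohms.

R1: green, violet, brown → 571; black ×1 → 571 Ω.
R2: yellow, black, grey → 408; red ×10^2 → 40800 Ω.
Series: 571 + 40800 = 41371 Ω.

41371 Ω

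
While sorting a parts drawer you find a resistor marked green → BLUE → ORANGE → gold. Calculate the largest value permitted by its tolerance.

58800 Ω

Green → 5 (first significant figure)
Blue → 6 (second significant figure)
Orange → ×10^3 multiplier
Gold → ±5% tolerance
56 × 1000 = 56000 Ω
Largest = 56000 × (1 + 5/100) = 58800 Ω.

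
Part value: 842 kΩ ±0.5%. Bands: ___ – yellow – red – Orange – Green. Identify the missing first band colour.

grey

842000 Ω = 842 × 10^3.
The first band gives digit 8 of the significand, and 8 is grey.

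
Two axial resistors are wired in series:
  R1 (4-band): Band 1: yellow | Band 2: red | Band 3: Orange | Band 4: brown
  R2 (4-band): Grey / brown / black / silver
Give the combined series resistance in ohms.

R1: yellow, red → 42; orange ×10^3 → 42000 Ω.
R2: grey, brown → 81; black ×1 → 81 Ω.
Series: 42000 + 81 = 42081 Ω.

42081 Ω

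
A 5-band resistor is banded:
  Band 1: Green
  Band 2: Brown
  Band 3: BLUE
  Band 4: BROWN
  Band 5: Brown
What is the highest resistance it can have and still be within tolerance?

Green → 5 (first significant figure)
Brown → 1 (second significant figure)
Blue → 6 (third significant figure)
Brown → ×10 multiplier
Brown → ±1% tolerance
516 × 10 = 5160 Ω
Highest = 5160 × (1 + 1/100) = 5211.6 Ω.

5211.6 Ω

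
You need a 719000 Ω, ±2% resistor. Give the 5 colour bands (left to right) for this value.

719000 Ω = 719 × 10^3.
7 → violet
1 → brown
9 → white
Multiplier 10^3 → orange.
±2% tolerance → red.

violet, brown, white, orange, red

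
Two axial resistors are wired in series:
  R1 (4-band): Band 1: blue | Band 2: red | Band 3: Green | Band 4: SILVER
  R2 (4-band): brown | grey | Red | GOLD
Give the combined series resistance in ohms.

6201800 Ω

R1: blue, red → 62; green ×10^5 → 6200000 Ω.
R2: brown, grey → 18; red ×10^2 → 1800 Ω.
Series: 6200000 + 1800 = 6201800 Ω.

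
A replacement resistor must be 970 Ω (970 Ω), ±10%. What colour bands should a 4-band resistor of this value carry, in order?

970 Ω = 97 × 10^1.
9 → white
7 → violet
Multiplier 10^1 → brown.
±10% tolerance → silver.

white, violet, brown, silver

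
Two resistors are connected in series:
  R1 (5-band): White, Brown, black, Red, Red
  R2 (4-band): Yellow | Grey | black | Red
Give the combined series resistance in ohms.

R1: white, brown, black → 910; red ×10^2 → 91000 Ω.
R2: yellow, grey → 48; black ×1 → 48 Ω.
Series: 91000 + 48 = 91048 Ω.

91048 Ω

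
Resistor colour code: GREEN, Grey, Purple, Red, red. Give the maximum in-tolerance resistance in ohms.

59874 Ω

Green → 5 (first significant figure)
Grey → 8 (second significant figure)
Violet → 7 (third significant figure)
Red → ×10^2 multiplier
Red → ±2% tolerance
587 × 100 = 58700 Ω
Maximum = 58700 × (1 + 2/100) = 59874 Ω.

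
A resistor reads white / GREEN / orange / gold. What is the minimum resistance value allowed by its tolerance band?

90250 Ω

White → 9 (first significant figure)
Green → 5 (second significant figure)
Orange → ×10^3 multiplier
Gold → ±5% tolerance
95 × 1000 = 95000 Ω
Minimum = 95000 × (1 − 5/100) = 90250 Ω.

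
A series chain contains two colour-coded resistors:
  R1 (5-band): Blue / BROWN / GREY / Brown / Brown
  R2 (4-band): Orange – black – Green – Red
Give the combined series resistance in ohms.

3006180 Ω

R1: blue, brown, grey → 618; brown ×10 → 6180 Ω.
R2: orange, black → 30; green ×10^5 → 3000000 Ω.
Series: 6180 + 3000000 = 3006180 Ω.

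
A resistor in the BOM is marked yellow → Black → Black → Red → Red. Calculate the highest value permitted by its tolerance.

Yellow → 4 (first significant figure)
Black → 0 (second significant figure)
Black → 0 (third significant figure)
Red → ×10^2 multiplier
Red → ±2% tolerance
400 × 100 = 40000 Ω
Highest = 40000 × (1 + 2/100) = 40800 Ω.

40800 Ω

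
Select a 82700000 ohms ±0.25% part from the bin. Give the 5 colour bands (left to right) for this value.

82700000 Ω = 827 × 10^5.
8 → grey
2 → red
7 → violet
Multiplier 10^5 → green.
±0.25% tolerance → blue.

grey, red, violet, green, blue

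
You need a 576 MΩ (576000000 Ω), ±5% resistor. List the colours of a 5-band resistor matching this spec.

green, violet, blue, blue, gold

576000000 Ω = 576 × 10^6.
5 → green
7 → violet
6 → blue
Multiplier 10^6 → blue.
±5% tolerance → gold.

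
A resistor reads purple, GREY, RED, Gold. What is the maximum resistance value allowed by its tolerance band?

Violet → 7 (first significant figure)
Grey → 8 (second significant figure)
Red → ×10^2 multiplier
Gold → ±5% tolerance
78 × 100 = 7800 Ω
Maximum = 7800 × (1 + 5/100) = 8190 Ω.

8190 Ω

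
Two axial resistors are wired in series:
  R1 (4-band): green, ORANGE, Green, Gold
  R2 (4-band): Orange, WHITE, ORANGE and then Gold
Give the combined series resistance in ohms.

R1: green, orange → 53; green ×10^5 → 5300000 Ω.
R2: orange, white → 39; orange ×10^3 → 39000 Ω.
Series: 5300000 + 39000 = 5339000 Ω.

5339000 Ω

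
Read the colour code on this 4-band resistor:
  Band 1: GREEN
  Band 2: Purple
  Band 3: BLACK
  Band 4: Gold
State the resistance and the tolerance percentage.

57 Ω ±5%

Green → 5 (first significant figure)
Violet → 7 (second significant figure)
Black → ×1 multiplier
Gold → ±5% tolerance
57 × 1 = 57 Ω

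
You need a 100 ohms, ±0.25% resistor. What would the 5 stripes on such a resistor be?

100 Ω = 100 × 10^0.
1 → brown
0 → black
0 → black
Multiplier 10^0 → black.
±0.25% tolerance → blue.

brown, black, black, black, blue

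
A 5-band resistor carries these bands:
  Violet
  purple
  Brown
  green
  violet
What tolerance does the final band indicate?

±0.1%

The last band, violet, is the tolerance band.
Violet corresponds to ±0.1%.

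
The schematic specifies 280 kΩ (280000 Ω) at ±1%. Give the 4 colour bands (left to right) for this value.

red, grey, yellow, brown

280000 Ω = 28 × 10^4.
2 → red
8 → grey
Multiplier 10^4 → yellow.
±1% tolerance → brown.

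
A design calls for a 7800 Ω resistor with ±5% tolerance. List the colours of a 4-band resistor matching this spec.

violet, grey, red, gold

7800 Ω = 78 × 10^2.
7 → violet
8 → grey
Multiplier 10^2 → red.
±5% tolerance → gold.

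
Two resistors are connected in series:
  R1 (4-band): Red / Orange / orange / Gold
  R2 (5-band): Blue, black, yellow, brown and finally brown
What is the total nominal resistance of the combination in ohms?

R1: red, orange → 23; orange ×10^3 → 23000 Ω.
R2: blue, black, yellow → 604; brown ×10 → 6040 Ω.
Series: 23000 + 6040 = 29040 Ω.

29040 Ω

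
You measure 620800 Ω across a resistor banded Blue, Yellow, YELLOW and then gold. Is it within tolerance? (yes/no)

yes

Blue → 6 (first significant figure)
Yellow → 4 (second significant figure)
Yellow → ×10^4 multiplier
Gold → ±5% tolerance
64 × 10000 = 640000 Ω
Allowed range: 608000 Ω to 672000 Ω.
620800 Ω lies inside that range.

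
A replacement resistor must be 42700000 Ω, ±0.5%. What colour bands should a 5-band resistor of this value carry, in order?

42700000 Ω = 427 × 10^5.
4 → yellow
2 → red
7 → violet
Multiplier 10^5 → green.
±0.5% tolerance → green.

yellow, red, violet, green, green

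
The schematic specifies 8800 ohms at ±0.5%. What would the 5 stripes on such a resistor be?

grey, grey, black, brown, green

8800 Ω = 880 × 10^1.
8 → grey
8 → grey
0 → black
Multiplier 10^1 → brown.
±0.5% tolerance → green.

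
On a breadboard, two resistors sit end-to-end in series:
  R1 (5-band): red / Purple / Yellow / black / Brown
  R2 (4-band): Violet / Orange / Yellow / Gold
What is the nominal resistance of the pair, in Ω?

730274 Ω

R1: red, violet, yellow → 274; black ×1 → 274 Ω.
R2: violet, orange → 73; yellow ×10^4 → 730000 Ω.
Series: 274 + 730000 = 730274 Ω.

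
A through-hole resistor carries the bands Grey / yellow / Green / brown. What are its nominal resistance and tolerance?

Grey → 8 (first significant figure)
Yellow → 4 (second significant figure)
Green → ×10^5 multiplier
Brown → ±1% tolerance
84 × 100000 = 8400000 Ω

8400000 Ω ±1%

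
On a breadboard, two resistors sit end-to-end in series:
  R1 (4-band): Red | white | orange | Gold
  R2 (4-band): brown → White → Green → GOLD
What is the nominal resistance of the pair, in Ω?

R1: red, white → 29; orange ×10^3 → 29000 Ω.
R2: brown, white → 19; green ×10^5 → 1900000 Ω.
Series: 29000 + 1900000 = 1929000 Ω.

1929000 Ω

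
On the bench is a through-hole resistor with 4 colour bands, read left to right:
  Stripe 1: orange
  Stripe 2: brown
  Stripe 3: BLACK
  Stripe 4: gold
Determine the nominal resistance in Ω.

31 Ω

Orange → 3 (first significant figure)
Brown → 1 (second significant figure)
Black → ×1 multiplier
31 × 1 = 31 Ω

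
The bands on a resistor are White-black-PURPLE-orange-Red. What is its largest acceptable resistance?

925140 Ω

White → 9 (first significant figure)
Black → 0 (second significant figure)
Violet → 7 (third significant figure)
Orange → ×10^3 multiplier
Red → ±2% tolerance
907 × 1000 = 907000 Ω
Largest = 907000 × (1 + 2/100) = 925140 Ω.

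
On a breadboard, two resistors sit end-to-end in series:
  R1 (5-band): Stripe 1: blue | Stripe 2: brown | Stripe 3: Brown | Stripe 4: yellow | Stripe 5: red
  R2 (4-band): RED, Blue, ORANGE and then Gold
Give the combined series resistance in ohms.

R1: blue, brown, brown → 611; yellow ×10^4 → 6110000 Ω.
R2: red, blue → 26; orange ×10^3 → 26000 Ω.
Series: 6110000 + 26000 = 6136000 Ω.

6136000 Ω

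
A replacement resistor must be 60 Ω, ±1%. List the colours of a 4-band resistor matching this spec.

blue, black, black, brown

60 Ω = 60 × 10^0.
6 → blue
0 → black
Multiplier 10^0 → black.
±1% tolerance → brown.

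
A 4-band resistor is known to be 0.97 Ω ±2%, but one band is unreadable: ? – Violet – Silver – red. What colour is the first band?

0.97 Ω = 97 × 10^-2.
The first band gives digit 9 of the significand, and 9 is white.

white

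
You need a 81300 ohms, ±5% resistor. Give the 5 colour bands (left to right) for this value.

81300 Ω = 813 × 10^2.
8 → grey
1 → brown
3 → orange
Multiplier 10^2 → red.
±5% tolerance → gold.

grey, brown, orange, red, gold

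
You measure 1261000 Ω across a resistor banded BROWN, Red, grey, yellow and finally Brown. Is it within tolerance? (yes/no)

Brown → 1 (first significant figure)
Red → 2 (second significant figure)
Grey → 8 (third significant figure)
Yellow → ×10^4 multiplier
Brown → ±1% tolerance
128 × 10000 = 1280000 Ω
Allowed range: 1267200 Ω to 1292800 Ω.
1261000 Ω lies outside that range.

no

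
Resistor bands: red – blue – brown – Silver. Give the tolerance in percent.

±10%

The last band, silver, is the tolerance band.
Silver corresponds to ±10%.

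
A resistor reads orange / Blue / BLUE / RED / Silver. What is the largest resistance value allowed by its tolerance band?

Orange → 3 (first significant figure)
Blue → 6 (second significant figure)
Blue → 6 (third significant figure)
Red → ×10^2 multiplier
Silver → ±10% tolerance
366 × 100 = 36600 Ω
Largest = 36600 × (1 + 10/100) = 40260 Ω.

40260 Ω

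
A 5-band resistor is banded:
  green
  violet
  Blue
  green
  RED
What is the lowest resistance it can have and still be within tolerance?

56448000 Ω

Green → 5 (first significant figure)
Violet → 7 (second significant figure)
Blue → 6 (third significant figure)
Green → ×10^5 multiplier
Red → ±2% tolerance
576 × 100000 = 57600000 Ω
Lowest = 57600000 × (1 − 2/100) = 56448000 Ω.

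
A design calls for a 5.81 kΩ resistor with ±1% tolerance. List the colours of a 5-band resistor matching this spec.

5810 Ω = 581 × 10^1.
5 → green
8 → grey
1 → brown
Multiplier 10^1 → brown.
±1% tolerance → brown.

green, grey, brown, brown, brown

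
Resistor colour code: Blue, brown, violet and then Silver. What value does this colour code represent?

610000000 Ω

Blue → 6 (first significant figure)
Brown → 1 (second significant figure)
Violet → ×10^7 multiplier
61 × 10000000 = 610000000 Ω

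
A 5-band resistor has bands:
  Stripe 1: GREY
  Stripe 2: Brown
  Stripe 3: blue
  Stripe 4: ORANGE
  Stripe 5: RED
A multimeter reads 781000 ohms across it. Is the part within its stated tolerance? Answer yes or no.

Grey → 8 (first significant figure)
Brown → 1 (second significant figure)
Blue → 6 (third significant figure)
Orange → ×10^3 multiplier
Red → ±2% tolerance
816 × 1000 = 816000 Ω
Allowed range: 799680 Ω to 832320 Ω.
781000 ohms lies outside that range.

no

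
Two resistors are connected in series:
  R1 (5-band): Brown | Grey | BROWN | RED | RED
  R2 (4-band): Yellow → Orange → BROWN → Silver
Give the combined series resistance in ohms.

18530 Ω

R1: brown, grey, brown → 181; red ×10^2 → 18100 Ω.
R2: yellow, orange → 43; brown ×10 → 430 Ω.
Series: 18100 + 430 = 18530 Ω.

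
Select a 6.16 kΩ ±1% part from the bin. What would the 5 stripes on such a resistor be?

6160 Ω = 616 × 10^1.
6 → blue
1 → brown
6 → blue
Multiplier 10^1 → brown.
±1% tolerance → brown.

blue, brown, blue, brown, brown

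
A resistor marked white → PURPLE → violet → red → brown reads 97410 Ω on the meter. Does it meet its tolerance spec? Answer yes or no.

yes

White → 9 (first significant figure)
Violet → 7 (second significant figure)
Violet → 7 (third significant figure)
Red → ×10^2 multiplier
Brown → ±1% tolerance
977 × 100 = 97700 Ω
Allowed range: 96723 Ω to 98677 Ω.
97410 Ω lies inside that range.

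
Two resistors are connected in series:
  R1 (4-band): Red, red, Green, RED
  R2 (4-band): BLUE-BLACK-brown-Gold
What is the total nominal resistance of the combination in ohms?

2200600 Ω

R1: red, red → 22; green ×10^5 → 2200000 Ω.
R2: blue, black → 60; brown ×10 → 600 Ω.
Series: 2200000 + 600 = 2200600 Ω.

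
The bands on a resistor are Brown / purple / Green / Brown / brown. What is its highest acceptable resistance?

Brown → 1 (first significant figure)
Violet → 7 (second significant figure)
Green → 5 (third significant figure)
Brown → ×10 multiplier
Brown → ±1% tolerance
175 × 10 = 1750 Ω
Highest = 1750 × (1 + 1/100) = 1767.5 Ω.

1767.5 Ω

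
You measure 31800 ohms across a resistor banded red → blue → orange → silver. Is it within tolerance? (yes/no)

Red → 2 (first significant figure)
Blue → 6 (second significant figure)
Orange → ×10^3 multiplier
Silver → ±10% tolerance
26 × 1000 = 26000 Ω
Allowed range: 23400 Ω to 28600 Ω.
31800 ohms lies outside that range.

no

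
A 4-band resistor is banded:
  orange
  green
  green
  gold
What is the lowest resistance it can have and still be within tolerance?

Orange → 3 (first significant figure)
Green → 5 (second significant figure)
Green → ×10^5 multiplier
Gold → ±5% tolerance
35 × 100000 = 3500000 Ω
Lowest = 3500000 × (1 − 5/100) = 3325000 Ω.

3325000 Ω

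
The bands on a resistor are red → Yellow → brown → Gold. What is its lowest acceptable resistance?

Red → 2 (first significant figure)
Yellow → 4 (second significant figure)
Brown → ×10 multiplier
Gold → ±5% tolerance
24 × 10 = 240 Ω
Lowest = 240 × (1 − 5/100) = 228 Ω.

228 Ω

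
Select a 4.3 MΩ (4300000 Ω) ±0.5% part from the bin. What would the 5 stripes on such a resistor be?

yellow, orange, black, yellow, green

4300000 Ω = 430 × 10^4.
4 → yellow
3 → orange
0 → black
Multiplier 10^4 → yellow.
±0.5% tolerance → green.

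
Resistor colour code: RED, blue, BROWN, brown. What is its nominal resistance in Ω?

Red → 2 (first significant figure)
Blue → 6 (second significant figure)
Brown → ×10 multiplier
26 × 10 = 260 Ω

260 Ω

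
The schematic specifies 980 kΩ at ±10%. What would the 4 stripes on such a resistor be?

980000 Ω = 98 × 10^4.
9 → white
8 → grey
Multiplier 10^4 → yellow.
±10% tolerance → silver.

white, grey, yellow, silver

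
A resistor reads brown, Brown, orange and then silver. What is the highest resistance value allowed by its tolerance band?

12100 Ω

Brown → 1 (first significant figure)
Brown → 1 (second significant figure)
Orange → ×10^3 multiplier
Silver → ±10% tolerance
11 × 1000 = 11000 Ω
Highest = 11000 × (1 + 10/100) = 12100 Ω.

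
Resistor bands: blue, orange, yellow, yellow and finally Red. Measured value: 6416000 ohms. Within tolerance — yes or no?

yes

Blue → 6 (first significant figure)
Orange → 3 (second significant figure)
Yellow → 4 (third significant figure)
Yellow → ×10^4 multiplier
Red → ±2% tolerance
634 × 10000 = 6340000 Ω
Allowed range: 6213200 Ω to 6466800 Ω.
6416000 ohms lies inside that range.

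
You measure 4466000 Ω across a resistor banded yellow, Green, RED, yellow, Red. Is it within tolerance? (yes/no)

Yellow → 4 (first significant figure)
Green → 5 (second significant figure)
Red → 2 (third significant figure)
Yellow → ×10^4 multiplier
Red → ±2% tolerance
452 × 10000 = 4520000 Ω
Allowed range: 4429600 Ω to 4610400 Ω.
4466000 Ω lies inside that range.

yes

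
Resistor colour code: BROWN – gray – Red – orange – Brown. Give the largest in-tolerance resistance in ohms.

183820 Ω

Brown → 1 (first significant figure)
Grey → 8 (second significant figure)
Red → 2 (third significant figure)
Orange → ×10^3 multiplier
Brown → ±1% tolerance
182 × 1000 = 182000 Ω
Largest = 182000 × (1 + 1/100) = 183820 Ω.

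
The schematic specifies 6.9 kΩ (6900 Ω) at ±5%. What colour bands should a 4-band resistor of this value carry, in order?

6900 Ω = 69 × 10^2.
6 → blue
9 → white
Multiplier 10^2 → red.
±5% tolerance → gold.

blue, white, red, gold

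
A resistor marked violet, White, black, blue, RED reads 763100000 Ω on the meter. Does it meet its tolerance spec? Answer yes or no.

Violet → 7 (first significant figure)
White → 9 (second significant figure)
Black → 0 (third significant figure)
Blue → ×10^6 multiplier
Red → ±2% tolerance
790 × 1000000 = 790000000 Ω
Allowed range: 774200000 Ω to 805800000 Ω.
763100000 Ω lies outside that range.

no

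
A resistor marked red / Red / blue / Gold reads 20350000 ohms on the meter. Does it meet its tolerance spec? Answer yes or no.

no

Red → 2 (first significant figure)
Red → 2 (second significant figure)
Blue → ×10^6 multiplier
Gold → ±5% tolerance
22 × 1000000 = 22000000 Ω
Allowed range: 20900000 Ω to 23100000 Ω.
20350000 ohms lies outside that range.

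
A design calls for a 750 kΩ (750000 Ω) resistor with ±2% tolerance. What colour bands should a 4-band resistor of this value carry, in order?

violet, green, yellow, red

750000 Ω = 75 × 10^4.
7 → violet
5 → green
Multiplier 10^4 → yellow.
±2% tolerance → red.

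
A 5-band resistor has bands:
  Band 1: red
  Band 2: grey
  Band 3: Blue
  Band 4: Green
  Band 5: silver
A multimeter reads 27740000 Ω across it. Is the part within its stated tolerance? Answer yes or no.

yes

Red → 2 (first significant figure)
Grey → 8 (second significant figure)
Blue → 6 (third significant figure)
Green → ×10^5 multiplier
Silver → ±10% tolerance
286 × 100000 = 28600000 Ω
Allowed range: 25740000 Ω to 31460000 Ω.
27740000 Ω lies inside that range.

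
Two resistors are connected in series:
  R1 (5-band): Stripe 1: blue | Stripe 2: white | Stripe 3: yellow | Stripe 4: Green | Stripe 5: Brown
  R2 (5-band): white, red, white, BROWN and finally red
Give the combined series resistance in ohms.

69409290 Ω

R1: blue, white, yellow → 694; green ×10^5 → 69400000 Ω.
R2: white, red, white → 929; brown ×10 → 9290 Ω.
Series: 69400000 + 9290 = 69409290 Ω.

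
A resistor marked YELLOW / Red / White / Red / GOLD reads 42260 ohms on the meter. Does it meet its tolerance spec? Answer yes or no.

Yellow → 4 (first significant figure)
Red → 2 (second significant figure)
White → 9 (third significant figure)
Red → ×10^2 multiplier
Gold → ±5% tolerance
429 × 100 = 42900 Ω
Allowed range: 40755 Ω to 45045 Ω.
42260 ohms lies inside that range.

yes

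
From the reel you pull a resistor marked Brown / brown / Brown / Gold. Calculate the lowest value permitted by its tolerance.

104.5 Ω

Brown → 1 (first significant figure)
Brown → 1 (second significant figure)
Brown → ×10 multiplier
Gold → ±5% tolerance
11 × 10 = 110 Ω
Lowest = 110 × (1 − 5/100) = 104.5 Ω.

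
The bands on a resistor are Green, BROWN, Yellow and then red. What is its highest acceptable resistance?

520200 Ω

Green → 5 (first significant figure)
Brown → 1 (second significant figure)
Yellow → ×10^4 multiplier
Red → ±2% tolerance
51 × 10000 = 510000 Ω
Highest = 510000 × (1 + 2/100) = 520200 Ω.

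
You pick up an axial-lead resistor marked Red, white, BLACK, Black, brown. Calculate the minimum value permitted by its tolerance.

287.1 Ω

Red → 2 (first significant figure)
White → 9 (second significant figure)
Black → 0 (third significant figure)
Black → ×1 multiplier
Brown → ±1% tolerance
290 × 1 = 290 Ω
Minimum = 290 × (1 − 1/100) = 287.1 Ω.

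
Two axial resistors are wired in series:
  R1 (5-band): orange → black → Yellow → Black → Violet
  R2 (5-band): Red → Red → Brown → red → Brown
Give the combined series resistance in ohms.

R1: orange, black, yellow → 304; black ×1 → 304 Ω.
R2: red, red, brown → 221; red ×10^2 → 22100 Ω.
Series: 304 + 22100 = 22404 Ω.

22404 Ω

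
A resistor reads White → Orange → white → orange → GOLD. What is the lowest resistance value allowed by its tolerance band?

892050 Ω

White → 9 (first significant figure)
Orange → 3 (second significant figure)
White → 9 (third significant figure)
Orange → ×10^3 multiplier
Gold → ±5% tolerance
939 × 1000 = 939000 Ω
Lowest = 939000 × (1 − 5/100) = 892050 Ω.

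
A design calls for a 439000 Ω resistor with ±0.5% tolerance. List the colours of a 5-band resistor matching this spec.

yellow, orange, white, orange, green

439000 Ω = 439 × 10^3.
4 → yellow
3 → orange
9 → white
Multiplier 10^3 → orange.
±0.5% tolerance → green.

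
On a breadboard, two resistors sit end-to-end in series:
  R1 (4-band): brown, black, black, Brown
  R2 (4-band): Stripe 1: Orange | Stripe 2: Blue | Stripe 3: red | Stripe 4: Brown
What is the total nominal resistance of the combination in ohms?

3610 Ω

R1: brown, black → 10; black ×1 → 10 Ω.
R2: orange, blue → 36; red ×10^2 → 3600 Ω.
Series: 10 + 3600 = 3610 Ω.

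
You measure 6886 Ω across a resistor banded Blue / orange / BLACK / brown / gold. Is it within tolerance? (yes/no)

Blue → 6 (first significant figure)
Orange → 3 (second significant figure)
Black → 0 (third significant figure)
Brown → ×10 multiplier
Gold → ±5% tolerance
630 × 10 = 6300 Ω
Allowed range: 5985 Ω to 6615 Ω.
6886 Ω lies outside that range.

no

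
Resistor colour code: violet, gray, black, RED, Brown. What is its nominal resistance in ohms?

78000 Ω

Violet → 7 (first significant figure)
Grey → 8 (second significant figure)
Black → 0 (third significant figure)
Red → ×10^2 multiplier
780 × 100 = 78000 Ω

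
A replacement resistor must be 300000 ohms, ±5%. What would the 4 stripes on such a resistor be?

orange, black, yellow, gold

300000 Ω = 30 × 10^4.
3 → orange
0 → black
Multiplier 10^4 → yellow.
±5% tolerance → gold.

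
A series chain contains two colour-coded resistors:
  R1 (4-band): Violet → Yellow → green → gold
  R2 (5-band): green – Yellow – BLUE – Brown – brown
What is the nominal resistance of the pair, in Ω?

R1: violet, yellow → 74; green ×10^5 → 7400000 Ω.
R2: green, yellow, blue → 546; brown ×10 → 5460 Ω.
Series: 7400000 + 5460 = 7405460 Ω.

7405460 Ω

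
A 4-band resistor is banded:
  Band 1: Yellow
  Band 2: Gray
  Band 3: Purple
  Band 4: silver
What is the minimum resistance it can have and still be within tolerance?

432000000 Ω

Yellow → 4 (first significant figure)
Grey → 8 (second significant figure)
Violet → ×10^7 multiplier
Silver → ±10% tolerance
48 × 10000000 = 480000000 Ω
Minimum = 480000000 × (1 − 10/100) = 432000000 Ω.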